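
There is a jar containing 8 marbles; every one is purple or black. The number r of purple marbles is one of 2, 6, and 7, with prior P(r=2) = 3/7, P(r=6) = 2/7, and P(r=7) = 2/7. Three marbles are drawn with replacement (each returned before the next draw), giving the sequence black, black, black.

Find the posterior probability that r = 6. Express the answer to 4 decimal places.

0.0240

The likelihood of the observed sequence under each hypothesis: P(data | r = 2) = (6/8)(6/8)(6/8) = 0.42188; P(data | r = 6) = (2/8)(2/8)(2/8) = 0.015625; P(data | r = 7) = (1/8)(1/8)(1/8) = 0.0019531.
Weighting by the prior gives 3/7 · 0.42188 = 0.1808, 2/7 · 0.015625 = 0.0044643, 2/7 · 0.0019531 = 0.00055804; these sum to 0.18583.
So P(r = 6 | data) = (0.0044643) / (0.18583) = 0.024024.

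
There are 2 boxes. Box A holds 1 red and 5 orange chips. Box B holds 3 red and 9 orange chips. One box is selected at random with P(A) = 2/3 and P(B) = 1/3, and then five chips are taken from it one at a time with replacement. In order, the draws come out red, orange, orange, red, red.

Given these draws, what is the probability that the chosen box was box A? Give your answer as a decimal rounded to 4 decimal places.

Compute the likelihood of the observed sequence for each case: P(data | box A) = (1/6)(5/6)(5/6)(1/6)(1/6) = 0.003215; P(data | box B) = (3/12)(9/12)(9/12)(3/12)(3/12) = 0.0087891.
Weighting by the prior gives 2/3 · 0.003215 = 0.0021433, 1/3 · 0.0087891 = 0.0029297; with total 0.005073.
So P(box A | data) = (0.0021433) / (0.005073) = 0.4225.

0.4225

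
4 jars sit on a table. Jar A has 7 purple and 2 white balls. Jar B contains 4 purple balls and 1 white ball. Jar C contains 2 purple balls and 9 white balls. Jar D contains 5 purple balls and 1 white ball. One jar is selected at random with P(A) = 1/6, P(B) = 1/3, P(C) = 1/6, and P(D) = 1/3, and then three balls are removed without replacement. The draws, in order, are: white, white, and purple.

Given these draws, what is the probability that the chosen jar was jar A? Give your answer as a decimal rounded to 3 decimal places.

0.160

The likelihood of the observed sequence under each hypothesis: P(data | jar A) = (2/9)(1/8)(7/7) = 0.027778; P(data | jar B) = (1/5)(0/4) = 0; P(data | jar C) = (9/11)(8/10)(2/9) = 0.14545; P(data | jar D) = (1/6)(0/5) = 0.
Multiplying each by its prior: 1/6 · 0.027778 = 0.0046296, 1/3 · 0 = 0, 1/6 · 0.14545 = 0.024242, 1/3 · 0 = 0; with total 0.028872.
Therefore the posterior P(jar A | data) = (0.0046296) / (0.028872) = 0.16035.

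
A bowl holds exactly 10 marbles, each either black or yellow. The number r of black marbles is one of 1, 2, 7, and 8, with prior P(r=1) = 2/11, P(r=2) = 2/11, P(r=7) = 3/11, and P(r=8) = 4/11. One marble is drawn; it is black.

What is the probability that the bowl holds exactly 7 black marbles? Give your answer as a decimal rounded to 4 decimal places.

For each hypothesis, P(data | H) works out to: P(data | r = 1) = (1/10) = 1/10; P(data | r = 2) = (2/10) = 1/5; P(data | r = 7) = (7/10) = 7/10; P(data | r = 8) = (8/10) = 4/5.
Multiplying each by its prior: 2/11 · 1/10 = 1/55, 2/11 · 1/5 = 2/55, 3/11 · 7/10 = 21/110, 4/11 · 4/5 = 16/55; summing to 59/110.
By Bayes' rule, P(r = 7 | data) = (21/110) / (59/110) = 21/59.

0.3559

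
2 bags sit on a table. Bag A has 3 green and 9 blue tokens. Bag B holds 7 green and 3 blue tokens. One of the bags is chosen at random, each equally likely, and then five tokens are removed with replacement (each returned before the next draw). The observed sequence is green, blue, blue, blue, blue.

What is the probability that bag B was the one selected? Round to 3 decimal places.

For each hypothesis, P(data | H) works out to: P(data | bag A) = (3/12)(9/12)(9/12)(9/12)(9/12) = 0.079102; P(data | bag B) = (7/10)(3/10)(3/10)(3/10)(3/10) = 0.00567.
The prior-weighted likelihoods are 1/2 · 0.079102 = 0.039551, 1/2 · 0.00567 = 0.002835; with total 0.042386.
Hence P(bag B | data) = (0.002835) / (0.042386) = 0.066886.

0.067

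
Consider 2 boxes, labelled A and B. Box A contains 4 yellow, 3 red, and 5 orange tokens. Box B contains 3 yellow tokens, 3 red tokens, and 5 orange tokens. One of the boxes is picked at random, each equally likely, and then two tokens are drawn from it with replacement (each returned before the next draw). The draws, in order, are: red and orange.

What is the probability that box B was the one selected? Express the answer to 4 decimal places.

0.5434

Under each hypothesis, the probability of the observed sequence is: P(data | box A) = (3/12)(5/12) = 0.10417; P(data | box B) = (3/11)(5/11) = 0.12397.
Multiplying each by its prior: 1/2 · 0.10417 = 0.052083, 1/2 · 0.12397 = 0.061983; these sum to 0.11407.
By Bayes' rule, P(box B | data) = (0.061983) / (0.11407) = 0.5434.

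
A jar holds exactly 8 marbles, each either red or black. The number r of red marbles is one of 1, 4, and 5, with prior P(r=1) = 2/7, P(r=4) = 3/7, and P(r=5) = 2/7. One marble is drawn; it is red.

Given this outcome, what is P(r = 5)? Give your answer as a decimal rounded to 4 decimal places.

0.4167

For each hypothesis, P(data | H) works out to: P(data | r = 1) = (1/8) = 1/8; P(data | r = 4) = (4/8) = 1/2; P(data | r = 5) = (5/8) = 5/8.
The prior-weighted likelihoods are 2/7 · 1/8 = 1/28, 3/7 · 1/2 = 3/14, 2/7 · 5/8 = 5/28; with total 3/7.
Therefore the posterior P(r = 5 | data) = (5/28) / (3/7) = 5/12.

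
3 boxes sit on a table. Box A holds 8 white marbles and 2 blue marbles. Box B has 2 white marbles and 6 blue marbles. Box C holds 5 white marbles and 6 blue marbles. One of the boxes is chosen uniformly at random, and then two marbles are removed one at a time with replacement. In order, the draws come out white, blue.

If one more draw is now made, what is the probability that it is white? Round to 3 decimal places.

0.483

Compute the likelihood of the observed sequence for each case: P(data | box A) = (8/10)(2/10) = 0.16; P(data | box B) = (2/8)(6/8) = 0.1875; P(data | box C) = (5/11)(6/11) = 0.24793.
Multiplying each by its prior: 1/3 · 0.16 = 0.053333, 1/3 · 0.1875 = 0.0625, 1/3 · 0.24793 = 0.082645; these sum to 0.19848.
The posterior is then P(box A | data) = 0.26871, P(box B | data) = 0.3149, P(box C | data) = 0.41639.
Averaging over the posterior, P(white next | data) = (4/5)(0.26871) + (1/4)(0.3149) + (5/11)(0.41639) = 0.48296.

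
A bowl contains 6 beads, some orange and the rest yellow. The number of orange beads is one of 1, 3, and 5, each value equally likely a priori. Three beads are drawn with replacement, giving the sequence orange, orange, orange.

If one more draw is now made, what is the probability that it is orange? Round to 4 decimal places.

The likelihood of the observed sequence under each hypothesis: P(data | r = 1) = (1/6)(1/6)(1/6) = 1/216; P(data | r = 3) = (3/6)(3/6)(3/6) = 1/8; P(data | r = 5) = (5/6)(5/6)(5/6) = 125/216.
Multiplying each by its prior: 1/3 · 1/216 = 1/648, 1/3 · 1/8 = 1/24, 1/3 · 125/216 = 125/648; these sum to 17/72.
The posterior is then P(r = 1 | data) = 1/153, P(r = 3 | data) = 3/17, P(r = 5 | data) = 125/153.
Averaging over the posterior, P(orange next | data) = (1/6)(1/153) + (1/2)(3/17) + (5/6)(125/153) = 707/918.

0.7702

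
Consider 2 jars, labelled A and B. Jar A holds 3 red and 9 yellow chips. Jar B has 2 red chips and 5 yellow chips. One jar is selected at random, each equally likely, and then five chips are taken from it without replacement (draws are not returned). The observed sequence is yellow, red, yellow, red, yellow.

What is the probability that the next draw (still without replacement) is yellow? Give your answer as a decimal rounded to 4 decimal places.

0.9428

Compute the likelihood of the observed sequence for each case: P(data | jar A) = (9/12)(3/11)(8/10)(2/9)(7/8) = 0.031818; P(data | jar B) = (5/7)(2/6)(4/5)(1/4)(3/3) = 0.047619.
Multiplying each by its prior: 1/2 · 0.031818 = 0.015909, 1/2 · 0.047619 = 0.02381; with total 0.039719.
Dividing through by the total gives posterior P(jar A | data) = 0.40054, P(jar B | data) = 0.59946.
The predictive probability is P(yellow next | data) = (6/7)(0.40054) + (1)(0.59946) = 0.94278.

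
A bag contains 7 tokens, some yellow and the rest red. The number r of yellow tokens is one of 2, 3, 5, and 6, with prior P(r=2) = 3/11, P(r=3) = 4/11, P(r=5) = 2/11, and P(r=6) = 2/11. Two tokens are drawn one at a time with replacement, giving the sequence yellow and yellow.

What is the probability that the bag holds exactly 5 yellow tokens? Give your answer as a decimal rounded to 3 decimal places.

0.294

Under each hypothesis, the probability of the observed sequence is: P(data | r = 2) = (2/7)(2/7) = 4/49; P(data | r = 3) = (3/7)(3/7) = 9/49; P(data | r = 5) = (5/7)(5/7) = 25/49; P(data | r = 6) = (6/7)(6/7) = 36/49.
Multiplying each by its prior: 3/11 · 4/49 = 12/539, 4/11 · 9/49 = 36/539, 2/11 · 25/49 = 50/539, 2/11 · 36/49 = 72/539; these sum to 170/539.
Therefore the posterior P(r = 5 | data) = (50/539) / (170/539) = 5/17.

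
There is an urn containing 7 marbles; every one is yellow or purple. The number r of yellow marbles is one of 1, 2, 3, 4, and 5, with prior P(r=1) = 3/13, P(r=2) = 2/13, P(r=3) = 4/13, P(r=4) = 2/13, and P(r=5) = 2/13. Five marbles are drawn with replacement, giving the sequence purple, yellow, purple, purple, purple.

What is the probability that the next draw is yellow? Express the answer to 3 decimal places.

For each hypothesis, P(data | H) works out to: P(data | r = 1) = (6/7)(1/7)(6/7)(6/7)(6/7) = 0.077111; P(data | r = 2) = (5/7)(2/7)(5/7)(5/7)(5/7) = 0.074374; P(data | r = 3) = (4/7)(3/7)(4/7)(4/7)(4/7) = 0.045695; P(data | r = 4) = (3/7)(4/7)(3/7)(3/7)(3/7) = 0.019278; P(data | r = 5) = (2/7)(5/7)(2/7)(2/7)(2/7) = 0.0047599.
Multiplying each by its prior: 3/13 · 0.077111 = 0.017795, 2/13 · 0.074374 = 0.011442, 4/13 · 0.045695 = 0.01406, 2/13 · 0.019278 = 0.0029658, 2/13 · 0.0047599 = 0.0007323; with total 0.046995.
The posterior is then P(r = 1 | data) = 0.37865, P(r = 2 | data) = 0.24347, P(r = 3 | data) = 0.29918, P(r = 4 | data) = 0.063109, P(r = 5 | data) = 0.015582.
So P(yellow next | data) = Σ P(yellow next | H) P(H | data) = (1/7)(0.37865) + (2/7)(0.24347) + (3/7)(0.29918) + (4/7)(0.063109) + (5/7)(0.015582) = 0.29907.

0.299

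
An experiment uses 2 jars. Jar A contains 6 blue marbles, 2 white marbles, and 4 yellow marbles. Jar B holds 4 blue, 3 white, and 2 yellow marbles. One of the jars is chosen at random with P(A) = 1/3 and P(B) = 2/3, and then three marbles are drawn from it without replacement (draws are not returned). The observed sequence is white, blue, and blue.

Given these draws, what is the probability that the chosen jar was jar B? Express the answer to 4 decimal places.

For each hypothesis, P(data | H) works out to: P(data | jar A) = (2/12)(6/11)(5/10) = 1/22; P(data | jar B) = (3/9)(4/8)(3/7) = 1/14.
Multiplying each by its prior: 1/3 · 1/22 = 1/66, 2/3 · 1/14 = 1/21; these sum to 29/462.
So P(jar B | data) = (1/21) / (29/462) = 22/29.

0.7586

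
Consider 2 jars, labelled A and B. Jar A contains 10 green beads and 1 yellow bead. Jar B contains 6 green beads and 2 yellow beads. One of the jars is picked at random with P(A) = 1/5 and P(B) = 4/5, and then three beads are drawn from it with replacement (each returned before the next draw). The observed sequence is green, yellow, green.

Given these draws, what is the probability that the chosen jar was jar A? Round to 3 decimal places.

Under each hypothesis, the probability of the observed sequence is: P(data | jar A) = (10/11)(1/11)(10/11) = 0.075131; P(data | jar B) = (6/8)(2/8)(6/8) = 0.14062.
Weighting by the prior gives 1/5 · 0.075131 = 0.015026, 4/5 · 0.14062 = 0.1125; with total 0.12753.
Therefore the posterior P(jar A | data) = (0.015026) / (0.12753) = 0.11783.

0.118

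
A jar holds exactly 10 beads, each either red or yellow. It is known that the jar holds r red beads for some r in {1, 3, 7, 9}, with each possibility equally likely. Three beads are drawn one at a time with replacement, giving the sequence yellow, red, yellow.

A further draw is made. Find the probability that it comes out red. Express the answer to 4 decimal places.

Under each hypothesis, the probability of the observed sequence is: P(data | r = 1) = (9/10)(1/10)(9/10) = 0.081; P(data | r = 3) = (7/10)(3/10)(7/10) = 0.147; P(data | r = 7) = (3/10)(7/10)(3/10) = 0.063; P(data | r = 9) = (1/10)(9/10)(1/10) = 0.009.
Multiplying each by its prior: 1/4 · 0.081 = 0.02025, 1/4 · 0.147 = 0.03675, 1/4 · 0.063 = 0.01575, 1/4 · 0.009 = 0.00225; with total 0.075.
The posterior is then P(r = 1 | data) = 0.27, P(r = 3 | data) = 0.49, P(r = 7 | data) = 0.21, P(r = 9 | data) = 0.03.
The predictive probability is P(red next | data) = (1/10)(0.27) + (3/10)(0.49) + (7/10)(0.21) + (9/10)(0.03) = 0.348.

0.3480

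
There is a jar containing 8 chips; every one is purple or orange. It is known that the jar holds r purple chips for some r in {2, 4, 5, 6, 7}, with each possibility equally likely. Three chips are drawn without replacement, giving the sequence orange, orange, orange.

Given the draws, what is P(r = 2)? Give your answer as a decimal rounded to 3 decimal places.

0.800

The likelihood of the observed sequence under each hypothesis: P(data | r = 2) = (6/8)(5/7)(4/6) = 5/14; P(data | r = 4) = (4/8)(3/7)(2/6) = 1/14; P(data | r = 5) = (3/8)(2/7)(1/6) = 1/56; P(data | r = 6) = (2/8)(1/7)(0/6) = 0; P(data | r = 7) = (1/8)(0/7) = 0.
Weighting by the prior gives 1/5 · 5/14 = 1/14, 1/5 · 1/14 = 1/70, 1/5 · 1/56 = 1/280, 1/5 · 0 = 0, 1/5 · 0 = 0; with total 5/56.
Therefore the posterior P(r = 2 | data) = (1/14) / (5/56) = 4/5.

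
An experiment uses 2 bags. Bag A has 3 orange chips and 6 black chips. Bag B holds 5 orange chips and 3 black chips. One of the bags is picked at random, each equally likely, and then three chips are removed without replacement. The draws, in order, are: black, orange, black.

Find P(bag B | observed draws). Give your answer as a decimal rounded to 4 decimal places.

0.3333

For each hypothesis, P(data | H) works out to: P(data | bag A) = (6/9)(3/8)(5/7) = 5/28; P(data | bag B) = (3/8)(5/7)(2/6) = 5/56.
Multiplying each by its prior: 1/2 · 5/28 = 5/56, 1/2 · 5/56 = 5/112; with total 15/112.
So P(bag B | data) = (5/112) / (15/112) = 1/3.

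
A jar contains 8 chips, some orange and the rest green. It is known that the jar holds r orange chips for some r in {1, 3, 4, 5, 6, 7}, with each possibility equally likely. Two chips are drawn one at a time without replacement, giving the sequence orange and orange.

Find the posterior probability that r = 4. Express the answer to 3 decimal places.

Compute the likelihood of the observed sequence for each case: P(data | r = 1) = (1/8)(0/7) = 0; P(data | r = 3) = (3/8)(2/7) = 3/28; P(data | r = 4) = (4/8)(3/7) = 3/14; P(data | r = 5) = (5/8)(4/7) = 5/14; P(data | r = 6) = (6/8)(5/7) = 15/28; P(data | r = 7) = (7/8)(6/7) = 3/4.
Weighting by the prior gives 1/6 · 0 = 0, 1/6 · 3/28 = 1/56, 1/6 · 3/14 = 1/28, 1/6 · 5/14 = 5/84, 1/6 · 15/28 = 5/56, 1/6 · 3/4 = 1/8; with total 55/168.
So P(r = 4 | data) = (1/28) / (55/168) = 6/55.

0.109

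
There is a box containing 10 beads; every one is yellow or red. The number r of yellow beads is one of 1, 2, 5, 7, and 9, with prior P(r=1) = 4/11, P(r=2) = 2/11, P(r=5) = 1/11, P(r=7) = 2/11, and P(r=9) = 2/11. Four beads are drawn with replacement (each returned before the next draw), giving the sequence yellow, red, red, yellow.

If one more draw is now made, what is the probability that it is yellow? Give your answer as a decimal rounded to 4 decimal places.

Compute the likelihood of the observed sequence for each case: P(data | r = 1) = (1/10)(9/10)(9/10)(1/10) = 0.0081; P(data | r = 2) = (2/10)(8/10)(8/10)(2/10) = 0.0256; P(data | r = 5) = (5/10)(5/10)(5/10)(5/10) = 0.0625; P(data | r = 7) = (7/10)(3/10)(3/10)(7/10) = 0.0441; P(data | r = 9) = (9/10)(1/10)(1/10)(9/10) = 0.0081.
Multiplying each by its prior: 4/11 · 0.0081 = 0.0029455, 2/11 · 0.0256 = 0.0046545, 1/11 · 0.0625 = 0.0056818, 2/11 · 0.0441 = 0.0080182, 2/11 · 0.0081 = 0.0014727; with total 0.022773.
Normalising, the posterior is P(r = 1 | data) = 0.12934, P(r = 2 | data) = 0.20439, P(r = 5 | data) = 0.2495, P(r = 7 | data) = 0.3521, P(r = 9 | data) = 0.064671.
The predictive probability is P(yellow next | data) = (1/10)(0.12934) + (1/5)(0.20439) + (1/2)(0.2495) + (7/10)(0.3521) + (9/10)(0.064671) = 0.48323.

0.4832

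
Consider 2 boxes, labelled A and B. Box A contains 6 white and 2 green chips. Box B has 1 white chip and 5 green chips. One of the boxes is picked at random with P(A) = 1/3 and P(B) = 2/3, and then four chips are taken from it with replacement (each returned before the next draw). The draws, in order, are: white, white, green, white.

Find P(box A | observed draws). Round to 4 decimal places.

For each hypothesis, P(data | H) works out to: P(data | box A) = (6/8)(6/8)(2/8)(6/8) = 0.10547; P(data | box B) = (1/6)(1/6)(5/6)(1/6) = 0.003858.
The prior-weighted likelihoods are 1/3 · 0.10547 = 0.035156, 2/3 · 0.003858 = 0.002572; these sum to 0.037728.
By Bayes' rule, P(box A | data) = (0.035156) / (0.037728) = 0.93183.

0.9318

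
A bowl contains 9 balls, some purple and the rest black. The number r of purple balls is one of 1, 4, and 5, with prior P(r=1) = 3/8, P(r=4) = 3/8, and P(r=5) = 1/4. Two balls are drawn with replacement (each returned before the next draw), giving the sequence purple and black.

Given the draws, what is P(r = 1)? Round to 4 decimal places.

0.1935

Under each hypothesis, the probability of the observed sequence is: P(data | r = 1) = (1/9)(8/9) = 8/81; P(data | r = 4) = (4/9)(5/9) = 20/81; P(data | r = 5) = (5/9)(4/9) = 20/81.
Multiplying each by its prior: 3/8 · 8/81 = 1/27, 3/8 · 20/81 = 5/54, 1/4 · 20/81 = 5/81; summing to 31/162.
By Bayes' rule, P(r = 1 | data) = (1/27) / (31/162) = 6/31.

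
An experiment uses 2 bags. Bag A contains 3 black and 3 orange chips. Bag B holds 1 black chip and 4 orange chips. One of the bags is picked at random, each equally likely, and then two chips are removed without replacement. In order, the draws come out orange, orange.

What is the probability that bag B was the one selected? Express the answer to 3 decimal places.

0.750

For each hypothesis, P(data | H) works out to: P(data | bag A) = (3/6)(2/5) = 1/5; P(data | bag B) = (4/5)(3/4) = 3/5.
Weighting by the prior gives 1/2 · 1/5 = 1/10, 1/2 · 3/5 = 3/10; summing to 2/5.
So P(bag B | data) = (3/10) / (2/5) = 3/4.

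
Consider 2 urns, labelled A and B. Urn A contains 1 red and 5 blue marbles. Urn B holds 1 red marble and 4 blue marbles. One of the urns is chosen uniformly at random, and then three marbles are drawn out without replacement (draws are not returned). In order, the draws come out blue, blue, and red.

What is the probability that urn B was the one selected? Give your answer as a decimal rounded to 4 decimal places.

0.5455

Compute the likelihood of the observed sequence for each case: P(data | urn A) = (5/6)(4/5)(1/4) = 1/6; P(data | urn B) = (4/5)(3/4)(1/3) = 1/5.
Multiplying each by its prior: 1/2 · 1/6 = 1/12, 1/2 · 1/5 = 1/10; these sum to 11/60.
Hence P(urn B | data) = (1/10) / (11/60) = 6/11.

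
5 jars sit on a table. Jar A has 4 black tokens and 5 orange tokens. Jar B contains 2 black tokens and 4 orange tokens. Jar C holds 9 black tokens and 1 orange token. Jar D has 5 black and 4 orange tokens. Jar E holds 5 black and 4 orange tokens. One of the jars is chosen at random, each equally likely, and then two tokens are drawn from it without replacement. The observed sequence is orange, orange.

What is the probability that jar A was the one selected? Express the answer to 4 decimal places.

For each hypothesis, P(data | H) works out to: P(data | jar A) = (5/9)(4/8) = 5/18; P(data | jar B) = (4/6)(3/5) = 2/5; P(data | jar C) = (1/10)(0/9) = 0; P(data | jar D) = (4/9)(3/8) = 1/6; P(data | jar E) = (4/9)(3/8) = 1/6.
Weighting by the prior gives 1/5 · 5/18 = 1/18, 1/5 · 2/5 = 2/25, 1/5 · 0 = 0, 1/5 · 1/6 = 1/30, 1/5 · 1/6 = 1/30; these sum to 91/450.
Hence P(jar A | data) = (1/18) / (91/450) = 25/91.

0.2747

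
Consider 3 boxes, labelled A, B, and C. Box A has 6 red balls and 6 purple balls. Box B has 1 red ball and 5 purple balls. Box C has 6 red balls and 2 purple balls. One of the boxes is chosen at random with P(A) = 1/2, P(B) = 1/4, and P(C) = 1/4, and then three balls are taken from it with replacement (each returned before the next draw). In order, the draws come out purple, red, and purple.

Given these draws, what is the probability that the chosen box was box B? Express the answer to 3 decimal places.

0.281

For each hypothesis, P(data | H) works out to: P(data | box A) = (6/12)(6/12)(6/12) = 0.125; P(data | box B) = (5/6)(1/6)(5/6) = 0.11574; P(data | box C) = (2/8)(6/8)(2/8) = 0.046875.
Multiplying each by its prior: 1/2 · 0.125 = 0.0625, 1/4 · 0.11574 = 0.028935, 1/4 · 0.046875 = 0.011719; these sum to 0.10315.
So P(box B | data) = (0.028935) / (0.10315) = 0.2805.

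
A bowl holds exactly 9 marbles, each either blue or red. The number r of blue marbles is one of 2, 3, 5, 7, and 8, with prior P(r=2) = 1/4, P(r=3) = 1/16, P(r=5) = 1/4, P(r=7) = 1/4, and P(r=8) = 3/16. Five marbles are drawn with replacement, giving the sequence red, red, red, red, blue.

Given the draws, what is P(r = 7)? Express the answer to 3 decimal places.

0.016

The likelihood of the observed sequence under each hypothesis: P(data | r = 2) = (7/9)(7/9)(7/9)(7/9)(2/9) = 0.081322; P(data | r = 3) = (6/9)(6/9)(6/9)(6/9)(3/9) = 0.065844; P(data | r = 5) = (4/9)(4/9)(4/9)(4/9)(5/9) = 0.021677; P(data | r = 7) = (2/9)(2/9)(2/9)(2/9)(7/9) = 0.0018967; P(data | r = 8) = (1/9)(1/9)(1/9)(1/9)(8/9) = 0.00013548.
Multiplying each by its prior: 1/4 · 0.081322 = 0.020331, 1/16 · 0.065844 = 0.0041152, 1/4 · 0.021677 = 0.0054192, 1/4 · 0.0018967 = 0.00047418, 3/16 · 0.00013548 = 2.5403e-05; these sum to 0.030365.
Hence P(r = 7 | data) = (0.00047418) / (0.030365) = 0.015616.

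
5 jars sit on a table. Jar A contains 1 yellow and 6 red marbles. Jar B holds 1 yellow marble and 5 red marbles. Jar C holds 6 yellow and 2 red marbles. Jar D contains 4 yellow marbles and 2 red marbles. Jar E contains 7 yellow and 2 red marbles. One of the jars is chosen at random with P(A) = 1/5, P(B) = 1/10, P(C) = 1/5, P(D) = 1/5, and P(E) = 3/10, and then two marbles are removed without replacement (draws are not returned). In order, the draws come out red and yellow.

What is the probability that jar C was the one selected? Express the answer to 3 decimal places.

0.215

Compute the likelihood of the observed sequence for each case: P(data | jar A) = (6/7)(1/6) = 0.14286; P(data | jar B) = (5/6)(1/5) = 0.16667; P(data | jar C) = (2/8)(6/7) = 0.21429; P(data | jar D) = (2/6)(4/5) = 0.26667; P(data | jar E) = (2/9)(7/8) = 0.19444.
Multiplying each by its prior: 1/5 · 0.14286 = 0.028571, 1/10 · 0.16667 = 0.016667, 1/5 · 0.21429 = 0.042857, 1/5 · 0.26667 = 0.053333, 3/10 · 0.19444 = 0.058333; these sum to 0.19976.
Therefore the posterior P(jar C | data) = (0.042857) / (0.19976) = 0.21454.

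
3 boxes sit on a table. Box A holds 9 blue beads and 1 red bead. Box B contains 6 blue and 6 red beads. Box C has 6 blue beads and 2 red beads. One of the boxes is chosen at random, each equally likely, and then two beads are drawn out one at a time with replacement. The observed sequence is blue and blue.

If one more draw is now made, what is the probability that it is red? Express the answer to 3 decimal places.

0.214

The likelihood of the observed sequence under each hypothesis: P(data | box A) = (9/10)(9/10) = 0.81; P(data | box B) = (6/12)(6/12) = 0.25; P(data | box C) = (6/8)(6/8) = 0.5625.
Weighting by the prior gives 1/3 · 0.81 = 0.27, 1/3 · 0.25 = 0.083333, 1/3 · 0.5625 = 0.1875; with total 0.54083.
Normalising, the posterior is P(box A | data) = 0.49923, P(box B | data) = 0.15408, P(box C | data) = 0.34669.
So P(red next | data) = Σ P(red next | H) P(H | data) = (1/10)(0.49923) + (1/2)(0.15408) + (1/4)(0.34669) = 0.21364.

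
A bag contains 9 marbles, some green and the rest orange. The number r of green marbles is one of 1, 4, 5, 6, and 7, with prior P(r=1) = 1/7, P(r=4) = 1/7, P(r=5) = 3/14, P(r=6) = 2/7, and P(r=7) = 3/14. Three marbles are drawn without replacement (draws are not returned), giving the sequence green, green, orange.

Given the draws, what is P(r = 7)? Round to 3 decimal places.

Under each hypothesis, the probability of the observed sequence is: P(data | r = 1) = (1/9)(0/8) = 0; P(data | r = 4) = (4/9)(3/8)(5/7) = 5/42; P(data | r = 5) = (5/9)(4/8)(4/7) = 10/63; P(data | r = 6) = (6/9)(5/8)(3/7) = 5/28; P(data | r = 7) = (7/9)(6/8)(2/7) = 1/6.
The prior-weighted likelihoods are 1/7 · 0 = 0, 1/7 · 5/42 = 5/294, 3/14 · 10/63 = 5/147, 2/7 · 5/28 = 5/98, 3/14 · 1/6 = 1/28; with total 27/196.
Therefore the posterior P(r = 7 | data) = (1/28) / (27/196) = 7/27.

0.259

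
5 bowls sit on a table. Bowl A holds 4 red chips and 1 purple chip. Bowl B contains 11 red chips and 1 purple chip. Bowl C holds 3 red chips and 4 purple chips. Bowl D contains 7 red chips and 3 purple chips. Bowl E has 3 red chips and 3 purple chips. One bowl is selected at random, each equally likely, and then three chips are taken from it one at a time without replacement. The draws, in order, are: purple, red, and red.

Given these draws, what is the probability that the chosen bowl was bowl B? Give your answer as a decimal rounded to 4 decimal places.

0.1153

Compute the likelihood of the observed sequence for each case: P(data | bowl A) = (1/5)(4/4)(3/3) = 0.2; P(data | bowl B) = (1/12)(11/11)(10/10) = 0.083333; P(data | bowl C) = (4/7)(3/6)(2/5) = 0.11429; P(data | bowl D) = (3/10)(7/9)(6/8) = 0.175; P(data | bowl E) = (3/6)(3/5)(2/4) = 0.15.
Weighting by the prior gives 1/5 · 0.2 = 0.04, 1/5 · 0.083333 = 0.016667, 1/5 · 0.11429 = 0.022857, 1/5 · 0.175 = 0.035, 1/5 · 0.15 = 0.03; these sum to 0.14452.
Therefore the posterior P(bowl B | data) = (0.016667) / (0.14452) = 0.11532.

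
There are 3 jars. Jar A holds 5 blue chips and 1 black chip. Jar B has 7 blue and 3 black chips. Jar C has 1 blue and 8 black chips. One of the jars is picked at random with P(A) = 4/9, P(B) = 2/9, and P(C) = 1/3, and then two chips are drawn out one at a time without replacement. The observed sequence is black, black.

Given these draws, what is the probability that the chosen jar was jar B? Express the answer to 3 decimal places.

For each hypothesis, P(data | H) works out to: P(data | jar A) = (1/6)(0/5) = 0; P(data | jar B) = (3/10)(2/9) = 1/15; P(data | jar C) = (8/9)(7/8) = 7/9.
Multiplying each by its prior: 4/9 · 0 = 0, 2/9 · 1/15 = 2/135, 1/3 · 7/9 = 7/27; with total 37/135.
So P(jar B | data) = (2/135) / (37/135) = 2/37.

0.054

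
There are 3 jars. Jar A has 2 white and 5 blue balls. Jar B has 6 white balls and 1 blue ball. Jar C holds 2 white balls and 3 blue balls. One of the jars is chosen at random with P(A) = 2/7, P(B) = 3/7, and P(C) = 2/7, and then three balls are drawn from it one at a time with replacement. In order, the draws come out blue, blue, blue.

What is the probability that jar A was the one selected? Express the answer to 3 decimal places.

0.623

Compute the likelihood of the observed sequence for each case: P(data | jar A) = (5/7)(5/7)(5/7) = 0.36443; P(data | jar B) = (1/7)(1/7)(1/7) = 0.0029155; P(data | jar C) = (3/5)(3/5)(3/5) = 0.216.
The prior-weighted likelihoods are 2/7 · 0.36443 = 0.10412, 3/7 · 0.0029155 = 0.0012495, 2/7 · 0.216 = 0.061714; with total 0.16709.
Therefore the posterior P(jar A | data) = (0.10412) / (0.16709) = 0.62317.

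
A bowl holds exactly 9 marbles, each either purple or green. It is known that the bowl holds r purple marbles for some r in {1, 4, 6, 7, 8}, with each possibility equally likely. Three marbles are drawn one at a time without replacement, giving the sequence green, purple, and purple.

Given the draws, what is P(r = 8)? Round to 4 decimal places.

0.1931

Under each hypothesis, the probability of the observed sequence is: P(data | r = 1) = (8/9)(1/8)(0/7) = 0; P(data | r = 4) = (5/9)(4/8)(3/7) = 5/42; P(data | r = 6) = (3/9)(6/8)(5/7) = 5/28; P(data | r = 7) = (2/9)(7/8)(6/7) = 1/6; P(data | r = 8) = (1/9)(8/8)(7/7) = 1/9.
Weighting by the prior gives 1/5 · 0 = 0, 1/5 · 5/42 = 1/42, 1/5 · 5/28 = 1/28, 1/5 · 1/6 = 1/30, 1/5 · 1/9 = 1/45; summing to 29/252.
By Bayes' rule, P(r = 8 | data) = (1/45) / (29/252) = 28/145.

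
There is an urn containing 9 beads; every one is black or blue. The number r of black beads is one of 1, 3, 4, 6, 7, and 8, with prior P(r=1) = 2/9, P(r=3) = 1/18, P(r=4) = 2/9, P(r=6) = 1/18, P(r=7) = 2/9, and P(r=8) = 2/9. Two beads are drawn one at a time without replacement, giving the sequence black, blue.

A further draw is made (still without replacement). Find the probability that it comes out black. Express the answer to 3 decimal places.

The likelihood of the observed sequence under each hypothesis: P(data | r = 1) = (1/9)(8/8) = 1/9; P(data | r = 3) = (3/9)(6/8) = 1/4; P(data | r = 4) = (4/9)(5/8) = 5/18; P(data | r = 6) = (6/9)(3/8) = 1/4; P(data | r = 7) = (7/9)(2/8) = 7/36; P(data | r = 8) = (8/9)(1/8) = 1/9.
Weighting by the prior gives 2/9 · 1/9 = 2/81, 1/18 · 1/4 = 1/72, 2/9 · 5/18 = 5/81, 1/18 · 1/4 = 1/72, 2/9 · 7/36 = 7/162, 2/9 · 1/9 = 2/81; with total 59/324.
Normalising, the posterior is P(r = 1 | data) = 8/59, P(r = 3 | data) = 9/118, P(r = 4 | data) = 20/59, P(r = 6 | data) = 9/118, P(r = 7 | data) = 14/59, P(r = 8 | data) = 8/59.
Averaging over the posterior, P(black next | data) = (0)(8/59) + (2/7)(9/118) + (3/7)(20/59) + (5/7)(9/118) + (6/7)(14/59) + (1)(8/59) = 463/826.

0.561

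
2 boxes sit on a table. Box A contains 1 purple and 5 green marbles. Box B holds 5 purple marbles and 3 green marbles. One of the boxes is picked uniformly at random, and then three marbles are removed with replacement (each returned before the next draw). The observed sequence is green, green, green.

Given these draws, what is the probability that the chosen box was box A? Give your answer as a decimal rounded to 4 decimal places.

0.9165

The likelihood of the observed sequence under each hypothesis: P(data | box A) = (5/6)(5/6)(5/6) = 0.5787; P(data | box B) = (3/8)(3/8)(3/8) = 0.052734.
Multiplying each by its prior: 1/2 · 0.5787 = 0.28935, 1/2 · 0.052734 = 0.026367; summing to 0.31572.
Hence P(box A | data) = (0.28935) / (0.31572) = 0.91649.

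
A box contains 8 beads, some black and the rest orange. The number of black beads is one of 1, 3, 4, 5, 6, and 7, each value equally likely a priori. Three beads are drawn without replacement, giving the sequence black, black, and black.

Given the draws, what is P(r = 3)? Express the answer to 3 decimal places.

0.014

Compute the likelihood of the observed sequence for each case: P(data | r = 1) = (1/8)(0/7) = 0; P(data | r = 3) = (3/8)(2/7)(1/6) = 1/56; P(data | r = 4) = (4/8)(3/7)(2/6) = 1/14; P(data | r = 5) = (5/8)(4/7)(3/6) = 5/28; P(data | r = 6) = (6/8)(5/7)(4/6) = 5/14; P(data | r = 7) = (7/8)(6/7)(5/6) = 5/8.
The prior-weighted likelihoods are 1/6 · 0 = 0, 1/6 · 1/56 = 1/336, 1/6 · 1/14 = 1/84, 1/6 · 5/28 = 5/168, 1/6 · 5/14 = 5/84, 1/6 · 5/8 = 5/48; summing to 5/24.
Therefore the posterior P(r = 3 | data) = (1/336) / (5/24) = 1/70.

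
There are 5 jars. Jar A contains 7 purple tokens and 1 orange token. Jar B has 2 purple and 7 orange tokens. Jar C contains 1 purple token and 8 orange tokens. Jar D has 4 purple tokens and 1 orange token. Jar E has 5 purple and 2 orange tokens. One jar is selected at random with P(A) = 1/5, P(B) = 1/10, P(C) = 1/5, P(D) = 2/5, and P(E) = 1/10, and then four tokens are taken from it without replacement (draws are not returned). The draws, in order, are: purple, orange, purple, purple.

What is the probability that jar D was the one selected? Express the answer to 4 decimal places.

0.6707

For each hypothesis, P(data | H) works out to: P(data | jar A) = (7/8)(1/7)(6/6)(5/5) = 0.125; P(data | jar B) = (2/9)(7/8)(1/7)(0/6) = 0; P(data | jar C) = (1/9)(8/8)(0/7) = 0; P(data | jar D) = (4/5)(1/4)(3/3)(2/2) = 0.2; P(data | jar E) = (5/7)(2/6)(4/5)(3/4) = 0.14286.
Weighting by the prior gives 1/5 · 0.125 = 0.025, 1/10 · 0 = 0, 1/5 · 0 = 0, 2/5 · 0.2 = 0.08, 1/10 · 0.14286 = 0.014286; summing to 0.11929.
Therefore the posterior P(jar D | data) = (0.08) / (0.11929) = 0.67066.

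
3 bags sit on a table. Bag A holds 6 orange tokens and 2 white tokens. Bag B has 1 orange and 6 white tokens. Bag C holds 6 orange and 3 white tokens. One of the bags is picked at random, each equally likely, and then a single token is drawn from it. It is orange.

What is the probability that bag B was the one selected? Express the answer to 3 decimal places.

0.092

For each hypothesis, P(data | H) works out to: P(data | bag A) = (6/8) = 3/4; P(data | bag B) = (1/7) = 1/7; P(data | bag C) = (6/9) = 2/3.
Multiplying each by its prior: 1/3 · 3/4 = 1/4, 1/3 · 1/7 = 1/21, 1/3 · 2/3 = 2/9; summing to 131/252.
Hence P(bag B | data) = (1/21) / (131/252) = 12/131.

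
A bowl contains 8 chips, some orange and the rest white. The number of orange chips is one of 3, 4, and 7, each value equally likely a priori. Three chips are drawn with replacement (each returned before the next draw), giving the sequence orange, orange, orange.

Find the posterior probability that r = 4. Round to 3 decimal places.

The likelihood of the observed sequence under each hypothesis: P(data | r = 3) = (3/8)(3/8)(3/8) = 0.052734; P(data | r = 4) = (4/8)(4/8)(4/8) = 0.125; P(data | r = 7) = (7/8)(7/8)(7/8) = 0.66992.
Weighting by the prior gives 1/3 · 0.052734 = 0.017578, 1/3 · 0.125 = 0.041667, 1/3 · 0.66992 = 0.22331; summing to 0.28255.
So P(r = 4 | data) = (0.041667) / (0.28255) = 0.14747.

0.147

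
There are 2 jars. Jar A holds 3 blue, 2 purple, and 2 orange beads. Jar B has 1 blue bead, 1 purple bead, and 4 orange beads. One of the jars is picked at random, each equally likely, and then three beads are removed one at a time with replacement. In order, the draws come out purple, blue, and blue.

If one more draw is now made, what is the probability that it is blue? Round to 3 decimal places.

0.407

For each hypothesis, P(data | H) works out to: P(data | jar A) = (2/7)(3/7)(3/7) = 0.052478; P(data | jar B) = (1/6)(1/6)(1/6) = 0.0046296.
Weighting by the prior gives 1/2 · 0.052478 = 0.026239, 1/2 · 0.0046296 = 0.0023148; with total 0.028554.
Normalising, the posterior is P(jar A | data) = 0.91893, P(jar B | data) = 0.081068.
The predictive probability is P(blue next | data) = (3/7)(0.91893) + (1/6)(0.081068) = 0.40734.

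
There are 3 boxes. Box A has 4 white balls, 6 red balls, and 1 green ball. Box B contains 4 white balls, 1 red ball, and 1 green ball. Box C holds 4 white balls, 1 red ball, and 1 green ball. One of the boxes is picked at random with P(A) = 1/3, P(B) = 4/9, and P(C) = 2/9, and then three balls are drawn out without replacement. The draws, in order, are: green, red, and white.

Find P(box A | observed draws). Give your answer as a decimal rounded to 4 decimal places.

Under each hypothesis, the probability of the observed sequence is: P(data | box A) = (1/11)(6/10)(4/9) = 4/165; P(data | box B) = (1/6)(1/5)(4/4) = 1/30; P(data | box C) = (1/6)(1/5)(4/4) = 1/30.
Multiplying each by its prior: 1/3 · 4/165 = 4/495, 4/9 · 1/30 = 2/135, 2/9 · 1/30 = 1/135; summing to 1/33.
So P(box A | data) = (4/495) / (1/33) = 4/15.

0.2667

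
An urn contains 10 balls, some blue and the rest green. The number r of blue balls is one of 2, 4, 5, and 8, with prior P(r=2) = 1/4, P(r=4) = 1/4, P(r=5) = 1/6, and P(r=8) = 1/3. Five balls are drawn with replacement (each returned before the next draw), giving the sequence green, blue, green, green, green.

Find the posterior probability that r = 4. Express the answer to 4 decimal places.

0.3317

Under each hypothesis, the probability of the observed sequence is: P(data | r = 2) = (8/10)(2/10)(8/10)(8/10)(8/10) = 0.08192; P(data | r = 4) = (6/10)(4/10)(6/10)(6/10)(6/10) = 0.05184; P(data | r = 5) = (5/10)(5/10)(5/10)(5/10)(5/10) = 0.03125; P(data | r = 8) = (2/10)(8/10)(2/10)(2/10)(2/10) = 0.00128.
Multiplying each by its prior: 1/4 · 0.08192 = 0.02048, 1/4 · 0.05184 = 0.01296, 1/6 · 0.03125 = 0.0052083, 1/3 · 0.00128 = 0.00042667; these sum to 0.039075.
Therefore the posterior P(r = 4 | data) = (0.01296) / (0.039075) = 0.33167.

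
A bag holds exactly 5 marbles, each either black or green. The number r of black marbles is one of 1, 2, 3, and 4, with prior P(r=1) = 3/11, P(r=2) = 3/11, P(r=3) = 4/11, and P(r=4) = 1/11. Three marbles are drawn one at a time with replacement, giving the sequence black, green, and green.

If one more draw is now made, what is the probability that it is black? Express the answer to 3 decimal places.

0.410

For each hypothesis, P(data | H) works out to: P(data | r = 1) = (1/5)(4/5)(4/5) = 0.128; P(data | r = 2) = (2/5)(3/5)(3/5) = 0.144; P(data | r = 3) = (3/5)(2/5)(2/5) = 0.096; P(data | r = 4) = (4/5)(1/5)(1/5) = 0.032.
Weighting by the prior gives 3/11 · 0.128 = 0.034909, 3/11 · 0.144 = 0.039273, 4/11 · 0.096 = 0.034909, 1/11 · 0.032 = 0.0029091; with total 0.112.
Normalising, the posterior is P(r = 1 | data) = 0.31169, P(r = 2 | data) = 0.35065, P(r = 3 | data) = 0.31169, P(r = 4 | data) = 0.025974.
The predictive probability is P(black next | data) = (1/5)(0.31169) + (2/5)(0.35065) + (3/5)(0.31169) + (4/5)(0.025974) = 0.41039.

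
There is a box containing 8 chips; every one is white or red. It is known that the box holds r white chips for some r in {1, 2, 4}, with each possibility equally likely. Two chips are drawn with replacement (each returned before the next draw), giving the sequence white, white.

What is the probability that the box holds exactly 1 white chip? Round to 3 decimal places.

0.048

Under each hypothesis, the probability of the observed sequence is: P(data | r = 1) = (1/8)(1/8) = 1/64; P(data | r = 2) = (2/8)(2/8) = 1/16; P(data | r = 4) = (4/8)(4/8) = 1/4.
The prior-weighted likelihoods are 1/3 · 1/64 = 1/192, 1/3 · 1/16 = 1/48, 1/3 · 1/4 = 1/12; with total 7/64.
Hence P(r = 1 | data) = (1/192) / (7/64) = 1/21.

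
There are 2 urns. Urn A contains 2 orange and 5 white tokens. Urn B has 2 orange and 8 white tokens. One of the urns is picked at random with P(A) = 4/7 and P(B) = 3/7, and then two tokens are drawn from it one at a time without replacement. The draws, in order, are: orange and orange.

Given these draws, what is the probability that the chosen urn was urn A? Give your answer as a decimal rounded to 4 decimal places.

0.7407

Compute the likelihood of the observed sequence for each case: P(data | urn A) = (2/7)(1/6) = 1/21; P(data | urn B) = (2/10)(1/9) = 1/45.
Multiplying each by its prior: 4/7 · 1/21 = 4/147, 3/7 · 1/45 = 1/105; with total 9/245.
By Bayes' rule, P(urn A | data) = (4/147) / (9/245) = 20/27.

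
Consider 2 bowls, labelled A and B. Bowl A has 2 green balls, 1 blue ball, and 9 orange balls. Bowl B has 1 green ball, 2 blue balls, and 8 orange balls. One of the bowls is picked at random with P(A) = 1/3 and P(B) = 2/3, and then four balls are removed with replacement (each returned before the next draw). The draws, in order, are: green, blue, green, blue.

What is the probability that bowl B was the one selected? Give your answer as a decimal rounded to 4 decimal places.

Under each hypothesis, the probability of the observed sequence is: P(data | bowl A) = (2/12)(1/12)(2/12)(1/12) = 0.0001929; P(data | bowl B) = (1/11)(2/11)(1/11)(2/11) = 0.00027321.
Weighting by the prior gives 1/3 · 0.0001929 = 6.43e-05, 2/3 · 0.00027321 = 0.00018214; with total 0.00024644.
Hence P(bowl B | data) = (0.00018214) / (0.00024644) = 0.73908.

0.7391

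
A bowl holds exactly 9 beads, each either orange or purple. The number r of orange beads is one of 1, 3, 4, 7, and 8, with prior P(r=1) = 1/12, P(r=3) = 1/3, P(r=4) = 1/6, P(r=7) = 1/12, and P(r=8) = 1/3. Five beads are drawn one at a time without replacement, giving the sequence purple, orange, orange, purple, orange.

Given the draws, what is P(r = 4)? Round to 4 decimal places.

Compute the likelihood of the observed sequence for each case: P(data | r = 1) = (8/9)(1/8)(0/7) = 0; P(data | r = 3) = (6/9)(3/8)(2/7)(5/6)(1/5) = 1/84; P(data | r = 4) = (5/9)(4/8)(3/7)(4/6)(2/5) = 2/63; P(data | r = 7) = (2/9)(7/8)(6/7)(1/6)(5/5) = 1/36; P(data | r = 8) = (1/9)(8/8)(7/7)(0/6) = 0.
The prior-weighted likelihoods are 1/12 · 0 = 0, 1/3 · 1/84 = 1/252, 1/6 · 2/63 = 1/189, 1/12 · 1/36 = 1/432, 1/3 · 0 = 0; with total 5/432.
Therefore the posterior P(r = 4 | data) = (1/189) / (5/432) = 16/35.

0.4571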